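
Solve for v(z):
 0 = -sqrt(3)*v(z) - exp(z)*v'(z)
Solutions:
 v(z) = C1*exp(sqrt(3)*exp(-z))


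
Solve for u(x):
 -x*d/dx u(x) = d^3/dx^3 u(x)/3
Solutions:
 u(x) = C1 + Integral(C2*airyai(-3^(1/3)*x) + C3*airybi(-3^(1/3)*x), x)


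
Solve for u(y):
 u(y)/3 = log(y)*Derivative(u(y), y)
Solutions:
 u(y) = C1*exp(li(y)/3)


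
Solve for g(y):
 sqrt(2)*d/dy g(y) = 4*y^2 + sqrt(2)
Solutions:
 g(y) = C1 + 2*sqrt(2)*y^3/3 + y


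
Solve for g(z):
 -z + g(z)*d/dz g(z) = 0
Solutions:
 g(z) = -sqrt(C1 + z^2)
 g(z) = sqrt(C1 + z^2)


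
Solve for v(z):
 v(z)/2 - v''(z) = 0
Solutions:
 v(z) = C1*exp(-sqrt(2)*z/2) + C2*exp(sqrt(2)*z/2)


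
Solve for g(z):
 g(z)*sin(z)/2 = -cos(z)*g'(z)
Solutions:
 g(z) = C1*sqrt(cos(z))


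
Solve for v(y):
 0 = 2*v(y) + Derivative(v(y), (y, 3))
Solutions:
 v(y) = C3*exp(-2^(1/3)*y) + (C1*sin(2^(1/3)*sqrt(3)*y/2) + C2*cos(2^(1/3)*sqrt(3)*y/2))*exp(2^(1/3)*y/2)


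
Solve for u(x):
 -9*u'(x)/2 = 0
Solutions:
 u(x) = C1


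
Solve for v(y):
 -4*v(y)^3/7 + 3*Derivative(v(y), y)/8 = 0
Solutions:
 v(y) = -sqrt(42)*sqrt(-1/(C1 + 32*y))/2
 v(y) = sqrt(42)*sqrt(-1/(C1 + 32*y))/2


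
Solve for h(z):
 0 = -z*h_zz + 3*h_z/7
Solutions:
 h(z) = C1 + C2*z^(10/7)


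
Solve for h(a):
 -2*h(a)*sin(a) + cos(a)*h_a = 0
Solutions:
 h(a) = C1/cos(a)^2


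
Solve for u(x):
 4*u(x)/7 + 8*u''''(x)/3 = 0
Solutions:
 u(x) = (C1*sin(6^(1/4)*7^(3/4)*x/14) + C2*cos(6^(1/4)*7^(3/4)*x/14))*exp(-6^(1/4)*7^(3/4)*x/14) + (C3*sin(6^(1/4)*7^(3/4)*x/14) + C4*cos(6^(1/4)*7^(3/4)*x/14))*exp(6^(1/4)*7^(3/4)*x/14)


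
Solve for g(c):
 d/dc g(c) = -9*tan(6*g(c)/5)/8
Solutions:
 g(c) = -5*asin(C1*exp(-27*c/20))/6 + 5*pi/6
 g(c) = 5*asin(C1*exp(-27*c/20))/6


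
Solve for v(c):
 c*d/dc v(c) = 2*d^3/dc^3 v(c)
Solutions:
 v(c) = C1 + Integral(C2*airyai(2^(2/3)*c/2) + C3*airybi(2^(2/3)*c/2), c)


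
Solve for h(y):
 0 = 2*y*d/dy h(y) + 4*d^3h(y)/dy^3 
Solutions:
 h(y) = C1 + Integral(C2*airyai(-2^(2/3)*y/2) + C3*airybi(-2^(2/3)*y/2), y)


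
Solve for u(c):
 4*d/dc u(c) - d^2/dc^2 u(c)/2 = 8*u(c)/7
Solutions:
 u(c) = C1*exp(4*c*(1 - sqrt(42)/7)) + C2*exp(4*c*(sqrt(42)/7 + 1))


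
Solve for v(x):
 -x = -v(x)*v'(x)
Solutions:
 v(x) = -sqrt(C1 + x^2)
 v(x) = sqrt(C1 + x^2)


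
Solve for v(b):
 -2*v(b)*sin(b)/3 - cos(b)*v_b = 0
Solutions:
 v(b) = C1*cos(b)^(2/3)


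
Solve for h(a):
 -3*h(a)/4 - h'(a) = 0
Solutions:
 h(a) = C1*exp(-3*a/4)


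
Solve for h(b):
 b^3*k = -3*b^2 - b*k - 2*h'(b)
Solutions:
 h(b) = C1 - b^4*k/8 - b^3/2 - b^2*k/4


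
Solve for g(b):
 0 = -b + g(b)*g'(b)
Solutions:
 g(b) = -sqrt(C1 + b^2)
 g(b) = sqrt(C1 + b^2)


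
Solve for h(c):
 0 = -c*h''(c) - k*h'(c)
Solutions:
 h(c) = C1 + c^(1 - re(k))*(C2*sin(log(c)*Abs(im(k))) + C3*cos(log(c)*im(k)))


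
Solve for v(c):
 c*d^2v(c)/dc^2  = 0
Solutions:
 v(c) = C1 + C2*c


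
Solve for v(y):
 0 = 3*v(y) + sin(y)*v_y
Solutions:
 v(y) = C1*(cos(y) + 1)^(3/2)/(cos(y) - 1)^(3/2)


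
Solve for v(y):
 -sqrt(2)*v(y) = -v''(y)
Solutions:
 v(y) = C1*exp(-2^(1/4)*y) + C2*exp(2^(1/4)*y)


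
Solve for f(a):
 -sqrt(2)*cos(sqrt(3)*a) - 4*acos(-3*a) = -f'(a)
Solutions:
 f(a) = C1 + 4*a*acos(-3*a) + 4*sqrt(1 - 9*a^2)/3 + sqrt(6)*sin(sqrt(3)*a)/3


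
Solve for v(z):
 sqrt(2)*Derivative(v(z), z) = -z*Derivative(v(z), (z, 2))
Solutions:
 v(z) = C1 + C2*z^(1 - sqrt(2))


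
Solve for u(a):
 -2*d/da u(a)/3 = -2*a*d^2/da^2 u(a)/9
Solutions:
 u(a) = C1 + C2*a^4


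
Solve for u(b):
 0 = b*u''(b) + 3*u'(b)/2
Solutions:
 u(b) = C1 + C2/sqrt(b)


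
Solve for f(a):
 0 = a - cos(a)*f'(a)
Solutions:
 f(a) = C1 + Integral(a/cos(a), a)


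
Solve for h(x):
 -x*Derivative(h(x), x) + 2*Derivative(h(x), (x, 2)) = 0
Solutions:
 h(x) = C1 + C2*erfi(x/2)


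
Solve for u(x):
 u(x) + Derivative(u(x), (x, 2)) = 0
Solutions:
 u(x) = C1*sin(x) + C2*cos(x)


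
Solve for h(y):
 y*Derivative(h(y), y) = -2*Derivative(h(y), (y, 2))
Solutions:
 h(y) = C1 + C2*erf(y/2)


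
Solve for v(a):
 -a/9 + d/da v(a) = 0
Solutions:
 v(a) = C1 + a^2/18


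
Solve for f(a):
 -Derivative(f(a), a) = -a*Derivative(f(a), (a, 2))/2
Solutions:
 f(a) = C1 + C2*a^3


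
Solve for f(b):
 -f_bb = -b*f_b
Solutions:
 f(b) = C1 + C2*erfi(sqrt(2)*b/2)


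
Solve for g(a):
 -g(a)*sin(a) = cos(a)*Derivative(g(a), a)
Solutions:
 g(a) = C1*cos(a)


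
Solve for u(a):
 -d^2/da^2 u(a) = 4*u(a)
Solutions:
 u(a) = C1*sin(2*a) + C2*cos(2*a)


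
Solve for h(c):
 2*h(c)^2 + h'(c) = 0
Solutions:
 h(c) = 1/(C1 + 2*c)


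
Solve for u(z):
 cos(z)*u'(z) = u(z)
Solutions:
 u(z) = C1*sqrt(sin(z) + 1)/sqrt(sin(z) - 1)


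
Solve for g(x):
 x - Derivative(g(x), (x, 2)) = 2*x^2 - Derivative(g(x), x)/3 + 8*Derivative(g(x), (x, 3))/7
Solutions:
 g(x) = C1 + C2*exp(x*(-21 + sqrt(1113))/48) + C3*exp(-x*(21 + sqrt(1113))/48) + 2*x^3 + 33*x^2/2 + 981*x/7


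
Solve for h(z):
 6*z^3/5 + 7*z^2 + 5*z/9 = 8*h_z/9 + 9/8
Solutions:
 h(z) = C1 + 27*z^4/80 + 21*z^3/8 + 5*z^2/16 - 81*z/64


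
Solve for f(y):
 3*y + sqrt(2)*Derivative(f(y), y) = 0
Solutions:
 f(y) = C1 - 3*sqrt(2)*y^2/4


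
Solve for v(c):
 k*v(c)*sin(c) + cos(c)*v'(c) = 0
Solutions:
 v(c) = C1*exp(k*log(cos(c)))


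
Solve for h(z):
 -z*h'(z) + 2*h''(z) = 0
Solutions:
 h(z) = C1 + C2*erfi(z/2)


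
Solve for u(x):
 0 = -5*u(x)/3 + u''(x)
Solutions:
 u(x) = C1*exp(-sqrt(15)*x/3) + C2*exp(sqrt(15)*x/3)


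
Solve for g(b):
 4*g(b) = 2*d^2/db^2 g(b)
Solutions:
 g(b) = C1*exp(-sqrt(2)*b) + C2*exp(sqrt(2)*b)


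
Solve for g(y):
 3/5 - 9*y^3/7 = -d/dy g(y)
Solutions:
 g(y) = C1 + 9*y^4/28 - 3*y/5


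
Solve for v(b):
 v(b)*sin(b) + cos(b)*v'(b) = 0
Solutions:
 v(b) = C1*cos(b)


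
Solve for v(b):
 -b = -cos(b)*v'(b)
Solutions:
 v(b) = C1 + Integral(b/cos(b), b)


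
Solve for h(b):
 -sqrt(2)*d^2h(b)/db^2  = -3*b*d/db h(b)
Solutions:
 h(b) = C1 + C2*erfi(2^(1/4)*sqrt(3)*b/2)


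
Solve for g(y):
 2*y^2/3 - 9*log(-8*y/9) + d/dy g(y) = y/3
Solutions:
 g(y) = C1 - 2*y^3/9 + y^2/6 + 9*y*log(-y) + 9*y*(-2*log(3) - 1 + 3*log(2))


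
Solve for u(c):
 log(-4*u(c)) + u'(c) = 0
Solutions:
 Integral(1/(log(-_y) + 2*log(2)), (_y, u(c))) = C1 - c


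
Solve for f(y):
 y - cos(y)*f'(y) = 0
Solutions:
 f(y) = C1 + Integral(y/cos(y), y)


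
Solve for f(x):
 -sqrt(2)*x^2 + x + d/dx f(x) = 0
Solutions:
 f(x) = C1 + sqrt(2)*x^3/3 - x^2/2


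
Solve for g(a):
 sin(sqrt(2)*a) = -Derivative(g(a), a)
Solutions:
 g(a) = C1 + sqrt(2)*cos(sqrt(2)*a)/2


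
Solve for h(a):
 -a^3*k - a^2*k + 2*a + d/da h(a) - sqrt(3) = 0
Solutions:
 h(a) = C1 + a^4*k/4 + a^3*k/3 - a^2 + sqrt(3)*a


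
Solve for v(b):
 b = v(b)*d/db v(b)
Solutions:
 v(b) = -sqrt(C1 + b^2)
 v(b) = sqrt(C1 + b^2)


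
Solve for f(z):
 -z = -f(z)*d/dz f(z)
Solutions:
 f(z) = -sqrt(C1 + z^2)
 f(z) = sqrt(C1 + z^2)


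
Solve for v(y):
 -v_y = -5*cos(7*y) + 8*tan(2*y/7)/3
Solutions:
 v(y) = C1 + 28*log(cos(2*y/7))/3 + 5*sin(7*y)/7


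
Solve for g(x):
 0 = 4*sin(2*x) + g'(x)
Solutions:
 g(x) = C1 + 2*cos(2*x)


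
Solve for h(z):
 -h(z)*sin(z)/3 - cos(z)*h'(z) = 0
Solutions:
 h(z) = C1*cos(z)^(1/3)


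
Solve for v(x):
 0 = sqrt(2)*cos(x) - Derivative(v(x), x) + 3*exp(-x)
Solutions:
 v(x) = C1 + sqrt(2)*sin(x) - 3*exp(-x)


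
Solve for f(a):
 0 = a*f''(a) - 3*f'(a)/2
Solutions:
 f(a) = C1 + C2*a^(5/2)


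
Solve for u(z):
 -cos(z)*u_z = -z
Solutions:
 u(z) = C1 + Integral(z/cos(z), z)


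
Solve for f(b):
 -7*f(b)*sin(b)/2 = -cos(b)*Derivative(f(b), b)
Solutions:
 f(b) = C1/cos(b)^(7/2)


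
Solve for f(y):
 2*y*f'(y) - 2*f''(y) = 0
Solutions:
 f(y) = C1 + C2*erfi(sqrt(2)*y/2)


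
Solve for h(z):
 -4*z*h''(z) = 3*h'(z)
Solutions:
 h(z) = C1 + C2*z^(1/4)


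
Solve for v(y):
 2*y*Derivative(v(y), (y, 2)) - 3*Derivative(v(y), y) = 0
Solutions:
 v(y) = C1 + C2*y^(5/2)


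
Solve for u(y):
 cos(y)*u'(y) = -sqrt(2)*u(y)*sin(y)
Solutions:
 u(y) = C1*cos(y)^(sqrt(2))


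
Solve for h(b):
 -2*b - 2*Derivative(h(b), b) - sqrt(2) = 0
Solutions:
 h(b) = C1 - b^2/2 - sqrt(2)*b/2


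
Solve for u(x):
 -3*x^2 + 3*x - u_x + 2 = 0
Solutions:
 u(x) = C1 - x^3 + 3*x^2/2 + 2*x


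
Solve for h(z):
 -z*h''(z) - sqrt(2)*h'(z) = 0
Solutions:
 h(z) = C1 + C2*z^(1 - sqrt(2))


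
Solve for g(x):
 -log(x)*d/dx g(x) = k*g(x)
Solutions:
 g(x) = C1*exp(-k*li(x))


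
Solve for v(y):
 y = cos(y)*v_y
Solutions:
 v(y) = C1 + Integral(y/cos(y), y)


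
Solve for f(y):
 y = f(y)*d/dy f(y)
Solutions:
 f(y) = -sqrt(C1 + y^2)
 f(y) = sqrt(C1 + y^2)


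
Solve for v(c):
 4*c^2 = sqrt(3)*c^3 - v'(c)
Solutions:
 v(c) = C1 + sqrt(3)*c^4/4 - 4*c^3/3


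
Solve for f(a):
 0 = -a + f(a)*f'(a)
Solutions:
 f(a) = -sqrt(C1 + a^2)
 f(a) = sqrt(C1 + a^2)


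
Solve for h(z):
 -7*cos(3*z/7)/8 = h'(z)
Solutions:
 h(z) = C1 - 49*sin(3*z/7)/24


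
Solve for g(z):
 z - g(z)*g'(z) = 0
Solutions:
 g(z) = -sqrt(C1 + z^2)
 g(z) = sqrt(C1 + z^2)


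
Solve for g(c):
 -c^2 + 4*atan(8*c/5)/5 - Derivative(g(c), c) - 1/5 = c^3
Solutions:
 g(c) = C1 - c^4/4 - c^3/3 + 4*c*atan(8*c/5)/5 - c/5 - log(64*c^2 + 25)/4


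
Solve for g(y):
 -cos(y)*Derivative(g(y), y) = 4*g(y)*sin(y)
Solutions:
 g(y) = C1*cos(y)^4


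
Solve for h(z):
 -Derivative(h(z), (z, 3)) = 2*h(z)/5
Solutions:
 h(z) = C3*exp(-2^(1/3)*5^(2/3)*z/5) + (C1*sin(2^(1/3)*sqrt(3)*5^(2/3)*z/10) + C2*cos(2^(1/3)*sqrt(3)*5^(2/3)*z/10))*exp(2^(1/3)*5^(2/3)*z/10)


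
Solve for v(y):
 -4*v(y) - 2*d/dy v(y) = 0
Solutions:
 v(y) = C1*exp(-2*y)


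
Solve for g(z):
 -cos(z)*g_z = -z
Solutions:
 g(z) = C1 + Integral(z/cos(z), z)


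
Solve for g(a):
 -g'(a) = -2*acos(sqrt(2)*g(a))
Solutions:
 Integral(1/acos(sqrt(2)*_y), (_y, g(a))) = C1 + 2*a


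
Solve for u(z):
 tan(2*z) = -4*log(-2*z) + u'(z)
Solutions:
 u(z) = C1 + 4*z*log(-z) - 4*z + 4*z*log(2) - log(cos(2*z))/2


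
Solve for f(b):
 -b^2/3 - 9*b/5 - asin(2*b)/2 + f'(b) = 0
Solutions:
 f(b) = C1 + b^3/9 + 9*b^2/10 + b*asin(2*b)/2 + sqrt(1 - 4*b^2)/4


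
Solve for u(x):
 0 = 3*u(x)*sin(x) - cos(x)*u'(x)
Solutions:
 u(x) = C1/cos(x)^3


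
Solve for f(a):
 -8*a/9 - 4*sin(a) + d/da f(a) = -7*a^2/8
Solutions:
 f(a) = C1 - 7*a^3/24 + 4*a^2/9 - 4*cos(a)


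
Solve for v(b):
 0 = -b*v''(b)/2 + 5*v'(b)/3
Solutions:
 v(b) = C1 + C2*b^(13/3)


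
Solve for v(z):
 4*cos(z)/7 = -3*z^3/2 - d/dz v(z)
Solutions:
 v(z) = C1 - 3*z^4/8 - 4*sin(z)/7


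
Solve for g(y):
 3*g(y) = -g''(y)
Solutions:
 g(y) = C1*sin(sqrt(3)*y) + C2*cos(sqrt(3)*y)


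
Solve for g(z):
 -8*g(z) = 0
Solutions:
 g(z) = 0


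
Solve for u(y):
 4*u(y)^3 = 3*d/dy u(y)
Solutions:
 u(y) = -sqrt(6)*sqrt(-1/(C1 + 4*y))/2
 u(y) = sqrt(6)*sqrt(-1/(C1 + 4*y))/2


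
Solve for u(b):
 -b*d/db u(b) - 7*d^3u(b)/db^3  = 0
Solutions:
 u(b) = C1 + Integral(C2*airyai(-7^(2/3)*b/7) + C3*airybi(-7^(2/3)*b/7), b)


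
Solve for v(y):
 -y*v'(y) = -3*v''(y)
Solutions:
 v(y) = C1 + C2*erfi(sqrt(6)*y/6)


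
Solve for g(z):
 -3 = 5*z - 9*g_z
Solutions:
 g(z) = C1 + 5*z^2/18 + z/3


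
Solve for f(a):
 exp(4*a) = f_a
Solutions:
 f(a) = C1 + exp(4*a)/4


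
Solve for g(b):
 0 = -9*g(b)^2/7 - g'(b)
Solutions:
 g(b) = 7/(C1 + 9*b)


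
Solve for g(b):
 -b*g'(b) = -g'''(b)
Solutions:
 g(b) = C1 + Integral(C2*airyai(b) + C3*airybi(b), b)


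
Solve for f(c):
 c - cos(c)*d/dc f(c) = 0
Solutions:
 f(c) = C1 + Integral(c/cos(c), c)


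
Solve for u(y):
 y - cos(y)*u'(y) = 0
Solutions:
 u(y) = C1 + Integral(y/cos(y), y)


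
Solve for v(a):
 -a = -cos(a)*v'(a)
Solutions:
 v(a) = C1 + Integral(a/cos(a), a)


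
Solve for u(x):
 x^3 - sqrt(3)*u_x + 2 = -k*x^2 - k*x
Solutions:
 u(x) = C1 + sqrt(3)*k*x^3/9 + sqrt(3)*k*x^2/6 + sqrt(3)*x^4/12 + 2*sqrt(3)*x/3


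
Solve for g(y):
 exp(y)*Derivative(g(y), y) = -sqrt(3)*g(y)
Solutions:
 g(y) = C1*exp(sqrt(3)*exp(-y))


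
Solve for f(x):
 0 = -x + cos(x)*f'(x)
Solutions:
 f(x) = C1 + Integral(x/cos(x), x)


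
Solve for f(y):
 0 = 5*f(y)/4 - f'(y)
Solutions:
 f(y) = C1*exp(5*y/4)


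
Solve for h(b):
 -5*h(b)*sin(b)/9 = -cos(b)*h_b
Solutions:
 h(b) = C1/cos(b)^(5/9)


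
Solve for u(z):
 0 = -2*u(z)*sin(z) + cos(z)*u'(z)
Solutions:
 u(z) = C1/cos(z)^2


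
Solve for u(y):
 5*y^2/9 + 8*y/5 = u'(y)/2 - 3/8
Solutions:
 u(y) = C1 + 10*y^3/27 + 8*y^2/5 + 3*y/4


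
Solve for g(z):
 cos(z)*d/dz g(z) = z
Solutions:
 g(z) = C1 + Integral(z/cos(z), z)


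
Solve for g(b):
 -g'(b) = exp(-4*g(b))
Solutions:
 g(b) = log(-I*(C1 - 4*b)^(1/4))
 g(b) = log(I*(C1 - 4*b)^(1/4))
 g(b) = log(-(C1 - 4*b)^(1/4))
 g(b) = log(C1 - 4*b)/4


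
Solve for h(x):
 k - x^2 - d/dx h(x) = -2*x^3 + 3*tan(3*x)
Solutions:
 h(x) = C1 + k*x + x^4/2 - x^3/3 + log(cos(3*x))


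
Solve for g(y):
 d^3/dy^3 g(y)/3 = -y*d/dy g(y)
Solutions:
 g(y) = C1 + Integral(C2*airyai(-3^(1/3)*y) + C3*airybi(-3^(1/3)*y), y)


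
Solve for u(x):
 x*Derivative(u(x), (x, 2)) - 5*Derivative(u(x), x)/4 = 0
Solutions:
 u(x) = C1 + C2*x^(9/4)


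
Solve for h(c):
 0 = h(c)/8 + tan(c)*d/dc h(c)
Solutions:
 h(c) = C1/sin(c)^(1/8)


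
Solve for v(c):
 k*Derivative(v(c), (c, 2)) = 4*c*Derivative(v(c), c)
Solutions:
 v(c) = C1 + C2*erf(sqrt(2)*c*sqrt(-1/k))/sqrt(-1/k)


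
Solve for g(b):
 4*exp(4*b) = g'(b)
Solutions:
 g(b) = C1 + exp(4*b)


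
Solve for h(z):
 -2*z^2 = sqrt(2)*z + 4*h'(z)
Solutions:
 h(z) = C1 - z^3/6 - sqrt(2)*z^2/8


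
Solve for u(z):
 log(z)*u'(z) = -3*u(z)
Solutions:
 u(z) = C1*exp(-3*li(z))


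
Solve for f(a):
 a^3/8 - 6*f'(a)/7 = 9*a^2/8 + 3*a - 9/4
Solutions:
 f(a) = C1 + 7*a^4/192 - 7*a^3/16 - 7*a^2/4 + 21*a/8


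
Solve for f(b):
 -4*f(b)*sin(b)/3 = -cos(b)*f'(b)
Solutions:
 f(b) = C1/cos(b)^(4/3)


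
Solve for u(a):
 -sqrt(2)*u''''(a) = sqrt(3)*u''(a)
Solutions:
 u(a) = C1 + C2*a + C3*sin(2^(3/4)*3^(1/4)*a/2) + C4*cos(2^(3/4)*3^(1/4)*a/2)


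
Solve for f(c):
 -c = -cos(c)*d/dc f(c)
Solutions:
 f(c) = C1 + Integral(c/cos(c), c)


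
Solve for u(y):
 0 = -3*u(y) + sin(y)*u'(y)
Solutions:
 u(y) = C1*(cos(y) - 1)^(3/2)/(cos(y) + 1)^(3/2)


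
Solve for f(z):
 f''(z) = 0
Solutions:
 f(z) = C1 + C2*z


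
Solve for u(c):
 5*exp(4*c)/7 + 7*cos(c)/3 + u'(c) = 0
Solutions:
 u(c) = C1 - 5*exp(4*c)/28 - 7*sin(c)/3


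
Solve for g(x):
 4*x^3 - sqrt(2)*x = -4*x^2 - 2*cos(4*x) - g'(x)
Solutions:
 g(x) = C1 - x^4 - 4*x^3/3 + sqrt(2)*x^2/2 - sin(4*x)/2


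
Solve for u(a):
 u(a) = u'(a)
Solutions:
 u(a) = C1*exp(a)


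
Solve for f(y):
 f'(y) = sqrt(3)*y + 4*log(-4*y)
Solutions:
 f(y) = C1 + sqrt(3)*y^2/2 + 4*y*log(-y) + 4*y*(-1 + 2*log(2))


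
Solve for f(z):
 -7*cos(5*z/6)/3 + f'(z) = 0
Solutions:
 f(z) = C1 + 14*sin(5*z/6)/5


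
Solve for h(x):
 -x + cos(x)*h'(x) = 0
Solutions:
 h(x) = C1 + Integral(x/cos(x), x)


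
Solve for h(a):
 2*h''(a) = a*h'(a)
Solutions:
 h(a) = C1 + C2*erfi(a/2)


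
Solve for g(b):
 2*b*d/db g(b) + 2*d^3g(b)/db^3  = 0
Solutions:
 g(b) = C1 + Integral(C2*airyai(-b) + C3*airybi(-b), b)


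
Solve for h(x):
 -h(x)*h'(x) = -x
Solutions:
 h(x) = -sqrt(C1 + x^2)
 h(x) = sqrt(C1 + x^2)


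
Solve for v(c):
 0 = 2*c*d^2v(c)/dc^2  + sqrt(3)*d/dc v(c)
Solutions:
 v(c) = C1 + C2*c^(1 - sqrt(3)/2)


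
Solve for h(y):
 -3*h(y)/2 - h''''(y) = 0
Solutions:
 h(y) = (C1*sin(6^(1/4)*y/2) + C2*cos(6^(1/4)*y/2))*exp(-6^(1/4)*y/2) + (C3*sin(6^(1/4)*y/2) + C4*cos(6^(1/4)*y/2))*exp(6^(1/4)*y/2)


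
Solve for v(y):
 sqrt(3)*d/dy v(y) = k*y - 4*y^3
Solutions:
 v(y) = C1 + sqrt(3)*k*y^2/6 - sqrt(3)*y^4/3


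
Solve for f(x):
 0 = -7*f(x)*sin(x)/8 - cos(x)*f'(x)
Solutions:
 f(x) = C1*cos(x)^(7/8)


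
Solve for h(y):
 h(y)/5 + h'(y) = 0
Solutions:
 h(y) = C1*exp(-y/5)


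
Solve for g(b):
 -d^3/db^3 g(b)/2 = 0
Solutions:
 g(b) = C1 + C2*b + C3*b^2


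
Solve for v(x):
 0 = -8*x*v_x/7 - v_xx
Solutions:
 v(x) = C1 + C2*erf(2*sqrt(7)*x/7)


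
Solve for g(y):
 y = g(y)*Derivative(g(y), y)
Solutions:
 g(y) = -sqrt(C1 + y^2)
 g(y) = sqrt(C1 + y^2)


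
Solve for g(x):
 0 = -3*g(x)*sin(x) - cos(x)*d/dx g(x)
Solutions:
 g(x) = C1*cos(x)^3


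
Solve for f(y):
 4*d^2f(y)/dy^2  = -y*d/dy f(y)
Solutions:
 f(y) = C1 + C2*erf(sqrt(2)*y/4)


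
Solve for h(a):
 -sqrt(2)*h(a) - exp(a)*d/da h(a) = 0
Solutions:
 h(a) = C1*exp(sqrt(2)*exp(-a))


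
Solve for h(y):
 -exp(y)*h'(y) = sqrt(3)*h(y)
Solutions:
 h(y) = C1*exp(sqrt(3)*exp(-y))


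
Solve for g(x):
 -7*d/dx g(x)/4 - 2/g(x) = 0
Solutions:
 g(x) = -sqrt(C1 - 112*x)/7
 g(x) = sqrt(C1 - 112*x)/7


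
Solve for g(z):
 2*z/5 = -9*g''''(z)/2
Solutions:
 g(z) = C1 + C2*z + C3*z^2 + C4*z^3 - z^5/1350


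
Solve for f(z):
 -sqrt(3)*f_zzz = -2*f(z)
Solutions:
 f(z) = C3*exp(2^(1/3)*3^(5/6)*z/3) + (C1*sin(6^(1/3)*z/2) + C2*cos(6^(1/3)*z/2))*exp(-2^(1/3)*3^(5/6)*z/6)


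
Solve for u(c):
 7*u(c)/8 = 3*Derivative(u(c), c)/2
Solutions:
 u(c) = C1*exp(7*c/12)


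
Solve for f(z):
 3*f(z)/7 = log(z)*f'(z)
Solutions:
 f(z) = C1*exp(3*li(z)/7)


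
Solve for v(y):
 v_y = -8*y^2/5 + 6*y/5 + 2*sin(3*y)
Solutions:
 v(y) = C1 - 8*y^3/15 + 3*y^2/5 - 2*cos(3*y)/3


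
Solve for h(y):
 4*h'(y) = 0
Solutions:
 h(y) = C1


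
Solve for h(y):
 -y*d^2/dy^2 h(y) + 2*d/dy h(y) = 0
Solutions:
 h(y) = C1 + C2*y^3


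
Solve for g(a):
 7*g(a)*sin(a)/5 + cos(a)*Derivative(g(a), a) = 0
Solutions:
 g(a) = C1*cos(a)^(7/5)


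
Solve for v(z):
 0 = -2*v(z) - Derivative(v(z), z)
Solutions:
 v(z) = C1*exp(-2*z)


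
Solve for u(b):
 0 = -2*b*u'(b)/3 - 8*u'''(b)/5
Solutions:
 u(b) = C1 + Integral(C2*airyai(-90^(1/3)*b/6) + C3*airybi(-90^(1/3)*b/6), b)


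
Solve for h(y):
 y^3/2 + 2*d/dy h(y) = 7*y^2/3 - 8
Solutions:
 h(y) = C1 - y^4/16 + 7*y^3/18 - 4*y


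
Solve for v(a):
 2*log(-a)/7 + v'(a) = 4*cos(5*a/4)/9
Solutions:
 v(a) = C1 - 2*a*log(-a)/7 + 2*a/7 + 16*sin(5*a/4)/45


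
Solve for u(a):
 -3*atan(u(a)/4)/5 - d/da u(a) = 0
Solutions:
 Integral(1/atan(_y/4), (_y, u(a))) = C1 - 3*a/5


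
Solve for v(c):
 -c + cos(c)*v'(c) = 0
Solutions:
 v(c) = C1 + Integral(c/cos(c), c)


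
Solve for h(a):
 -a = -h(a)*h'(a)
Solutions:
 h(a) = -sqrt(C1 + a^2)
 h(a) = sqrt(C1 + a^2)


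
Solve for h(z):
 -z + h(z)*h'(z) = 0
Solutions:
 h(z) = -sqrt(C1 + z^2)
 h(z) = sqrt(C1 + z^2)


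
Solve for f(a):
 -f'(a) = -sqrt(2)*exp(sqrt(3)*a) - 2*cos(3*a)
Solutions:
 f(a) = C1 + sqrt(6)*exp(sqrt(3)*a)/3 + 2*sin(3*a)/3


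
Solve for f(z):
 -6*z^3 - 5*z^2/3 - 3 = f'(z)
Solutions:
 f(z) = C1 - 3*z^4/2 - 5*z^3/9 - 3*z


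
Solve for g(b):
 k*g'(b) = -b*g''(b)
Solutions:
 g(b) = C1 + b^(1 - re(k))*(C2*sin(log(b)*Abs(im(k))) + C3*cos(log(b)*im(k)))


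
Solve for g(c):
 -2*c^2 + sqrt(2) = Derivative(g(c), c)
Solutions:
 g(c) = C1 - 2*c^3/3 + sqrt(2)*c


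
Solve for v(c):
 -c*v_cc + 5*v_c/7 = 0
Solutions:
 v(c) = C1 + C2*c^(12/7)


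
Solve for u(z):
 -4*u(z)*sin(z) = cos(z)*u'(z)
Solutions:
 u(z) = C1*cos(z)^4


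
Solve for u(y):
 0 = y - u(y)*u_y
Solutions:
 u(y) = -sqrt(C1 + y^2)
 u(y) = sqrt(C1 + y^2)


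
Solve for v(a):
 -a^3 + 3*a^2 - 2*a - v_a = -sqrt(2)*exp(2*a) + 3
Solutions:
 v(a) = C1 - a^4/4 + a^3 - a^2 - 3*a + sqrt(2)*exp(2*a)/2


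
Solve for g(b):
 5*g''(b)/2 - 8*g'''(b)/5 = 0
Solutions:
 g(b) = C1 + C2*b + C3*exp(25*b/16)


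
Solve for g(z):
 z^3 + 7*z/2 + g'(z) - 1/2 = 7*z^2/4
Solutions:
 g(z) = C1 - z^4/4 + 7*z^3/12 - 7*z^2/4 + z/2


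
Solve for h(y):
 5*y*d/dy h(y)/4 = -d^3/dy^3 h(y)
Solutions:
 h(y) = C1 + Integral(C2*airyai(-10^(1/3)*y/2) + C3*airybi(-10^(1/3)*y/2), y)


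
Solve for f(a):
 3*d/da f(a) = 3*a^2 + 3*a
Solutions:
 f(a) = C1 + a^3/3 + a^2/2


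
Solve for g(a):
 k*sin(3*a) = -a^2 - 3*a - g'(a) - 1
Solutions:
 g(a) = C1 - a^3/3 - 3*a^2/2 - a + k*cos(3*a)/3


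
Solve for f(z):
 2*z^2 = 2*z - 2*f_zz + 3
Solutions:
 f(z) = C1 + C2*z - z^4/12 + z^3/6 + 3*z^2/4


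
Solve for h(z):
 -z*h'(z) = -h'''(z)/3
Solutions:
 h(z) = C1 + Integral(C2*airyai(3^(1/3)*z) + C3*airybi(3^(1/3)*z), z)


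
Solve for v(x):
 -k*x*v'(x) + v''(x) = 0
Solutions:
 v(x) = Piecewise((-sqrt(2)*sqrt(pi)*C1*erf(sqrt(2)*x*sqrt(-k)/2)/(2*sqrt(-k)) - C2, (k > 0) | (k < 0)), (-C1*x - C2, True))


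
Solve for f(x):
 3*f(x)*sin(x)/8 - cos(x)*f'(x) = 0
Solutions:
 f(x) = C1/cos(x)^(3/8)


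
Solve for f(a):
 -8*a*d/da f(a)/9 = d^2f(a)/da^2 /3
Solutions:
 f(a) = C1 + C2*erf(2*sqrt(3)*a/3)


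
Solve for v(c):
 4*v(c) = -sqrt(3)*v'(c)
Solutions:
 v(c) = C1*exp(-4*sqrt(3)*c/3)


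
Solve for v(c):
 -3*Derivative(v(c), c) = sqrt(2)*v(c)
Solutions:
 v(c) = C1*exp(-sqrt(2)*c/3)


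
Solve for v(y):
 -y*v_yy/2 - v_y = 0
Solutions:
 v(y) = C1 + C2/y


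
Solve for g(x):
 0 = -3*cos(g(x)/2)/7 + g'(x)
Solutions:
 -3*x/7 - log(sin(g(x)/2) - 1) + log(sin(g(x)/2) + 1) = C1


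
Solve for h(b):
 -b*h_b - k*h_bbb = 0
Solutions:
 h(b) = C1 + Integral(C2*airyai(b*(-1/k)^(1/3)) + C3*airybi(b*(-1/k)^(1/3)), b)


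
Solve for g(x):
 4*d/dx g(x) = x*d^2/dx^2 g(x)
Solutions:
 g(x) = C1 + C2*x^5


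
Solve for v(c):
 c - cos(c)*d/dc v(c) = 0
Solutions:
 v(c) = C1 + Integral(c/cos(c), c)


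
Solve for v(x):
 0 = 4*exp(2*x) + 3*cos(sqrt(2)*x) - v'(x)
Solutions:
 v(x) = C1 + 2*exp(2*x) + 3*sqrt(2)*sin(sqrt(2)*x)/2


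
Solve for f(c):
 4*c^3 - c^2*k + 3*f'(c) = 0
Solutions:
 f(c) = C1 - c^4/3 + c^3*k/9


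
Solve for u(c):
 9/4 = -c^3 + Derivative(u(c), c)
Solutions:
 u(c) = C1 + c^4/4 + 9*c/4


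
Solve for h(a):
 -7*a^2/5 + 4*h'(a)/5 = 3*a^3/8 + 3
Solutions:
 h(a) = C1 + 15*a^4/128 + 7*a^3/12 + 15*a/4


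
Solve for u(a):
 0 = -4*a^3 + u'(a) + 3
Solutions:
 u(a) = C1 + a^4 - 3*a


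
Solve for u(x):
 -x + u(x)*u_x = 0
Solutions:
 u(x) = -sqrt(C1 + x^2)
 u(x) = sqrt(C1 + x^2)


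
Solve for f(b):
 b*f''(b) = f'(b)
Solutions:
 f(b) = C1 + C2*b^2


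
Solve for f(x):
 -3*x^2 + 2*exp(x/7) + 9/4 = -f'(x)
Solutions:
 f(x) = C1 + x^3 - 9*x/4 - 14*exp(x/7)


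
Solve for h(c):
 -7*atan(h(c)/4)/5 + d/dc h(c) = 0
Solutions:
 Integral(1/atan(_y/4), (_y, h(c))) = C1 + 7*c/5


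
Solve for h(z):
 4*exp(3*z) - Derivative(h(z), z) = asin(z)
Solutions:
 h(z) = C1 - z*asin(z) - sqrt(1 - z^2) + 4*exp(3*z)/3


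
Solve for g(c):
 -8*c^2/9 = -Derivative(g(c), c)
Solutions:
 g(c) = C1 + 8*c^3/27


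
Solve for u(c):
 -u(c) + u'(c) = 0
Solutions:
 u(c) = C1*exp(c)


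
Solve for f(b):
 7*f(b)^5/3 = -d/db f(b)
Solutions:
 f(b) = -3^(1/4)*(1/(C1 + 28*b))^(1/4)
 f(b) = 3^(1/4)*(1/(C1 + 28*b))^(1/4)
 f(b) = -3^(1/4)*I*(1/(C1 + 28*b))^(1/4)
 f(b) = 3^(1/4)*I*(1/(C1 + 28*b))^(1/4)


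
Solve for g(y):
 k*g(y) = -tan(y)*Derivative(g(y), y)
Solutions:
 g(y) = C1*exp(-k*log(sin(y)))


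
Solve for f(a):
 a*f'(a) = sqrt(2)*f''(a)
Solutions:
 f(a) = C1 + C2*erfi(2^(1/4)*a/2)


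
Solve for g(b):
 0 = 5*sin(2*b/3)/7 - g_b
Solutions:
 g(b) = C1 - 15*cos(2*b/3)/14


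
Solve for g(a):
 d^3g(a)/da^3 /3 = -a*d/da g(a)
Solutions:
 g(a) = C1 + Integral(C2*airyai(-3^(1/3)*a) + C3*airybi(-3^(1/3)*a), a)


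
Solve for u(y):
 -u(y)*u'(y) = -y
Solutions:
 u(y) = -sqrt(C1 + y^2)
 u(y) = sqrt(C1 + y^2)


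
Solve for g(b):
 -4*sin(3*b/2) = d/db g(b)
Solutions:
 g(b) = C1 + 8*cos(3*b/2)/3


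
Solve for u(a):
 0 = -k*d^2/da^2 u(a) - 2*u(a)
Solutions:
 u(a) = C1*exp(-sqrt(2)*a*sqrt(-1/k)) + C2*exp(sqrt(2)*a*sqrt(-1/k))


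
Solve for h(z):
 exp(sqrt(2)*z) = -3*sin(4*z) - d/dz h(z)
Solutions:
 h(z) = C1 - sqrt(2)*exp(sqrt(2)*z)/2 + 3*cos(4*z)/4


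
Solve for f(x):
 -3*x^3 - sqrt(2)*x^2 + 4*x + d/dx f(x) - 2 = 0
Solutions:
 f(x) = C1 + 3*x^4/4 + sqrt(2)*x^3/3 - 2*x^2 + 2*x


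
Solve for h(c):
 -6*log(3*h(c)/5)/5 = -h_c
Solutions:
 -5*Integral(1/(log(_y) - log(5) + log(3)), (_y, h(c)))/6 = C1 - c


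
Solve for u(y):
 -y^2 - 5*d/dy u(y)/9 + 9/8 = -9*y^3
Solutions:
 u(y) = C1 + 81*y^4/20 - 3*y^3/5 + 81*y/40


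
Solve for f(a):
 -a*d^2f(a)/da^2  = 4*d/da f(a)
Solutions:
 f(a) = C1 + C2/a^3


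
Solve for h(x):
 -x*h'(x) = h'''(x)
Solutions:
 h(x) = C1 + Integral(C2*airyai(-x) + C3*airybi(-x), x)


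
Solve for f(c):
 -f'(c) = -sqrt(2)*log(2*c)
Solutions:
 f(c) = C1 + sqrt(2)*c*log(c) - sqrt(2)*c + sqrt(2)*c*log(2)


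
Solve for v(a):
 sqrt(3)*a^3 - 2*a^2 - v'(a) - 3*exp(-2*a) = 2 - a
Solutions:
 v(a) = C1 + sqrt(3)*a^4/4 - 2*a^3/3 + a^2/2 - 2*a + 3*exp(-2*a)/2


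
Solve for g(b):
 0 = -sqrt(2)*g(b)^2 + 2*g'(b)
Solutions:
 g(b) = -2/(C1 + sqrt(2)*b)


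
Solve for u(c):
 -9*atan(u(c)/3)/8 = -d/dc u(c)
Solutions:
 Integral(1/atan(_y/3), (_y, u(c))) = C1 + 9*c/8


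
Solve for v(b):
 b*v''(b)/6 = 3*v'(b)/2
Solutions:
 v(b) = C1 + C2*b^10


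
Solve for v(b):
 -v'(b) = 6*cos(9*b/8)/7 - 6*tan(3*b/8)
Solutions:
 v(b) = C1 - 16*log(cos(3*b/8)) - 16*sin(9*b/8)/21


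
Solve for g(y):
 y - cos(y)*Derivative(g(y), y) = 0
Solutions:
 g(y) = C1 + Integral(y/cos(y), y)


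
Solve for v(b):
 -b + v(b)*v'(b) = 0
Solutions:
 v(b) = -sqrt(C1 + b^2)
 v(b) = sqrt(C1 + b^2)


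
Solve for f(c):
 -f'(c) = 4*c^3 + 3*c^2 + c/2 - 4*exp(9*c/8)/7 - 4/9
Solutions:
 f(c) = C1 - c^4 - c^3 - c^2/4 + 4*c/9 + 32*exp(9*c/8)/63


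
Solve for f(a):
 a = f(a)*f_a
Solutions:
 f(a) = -sqrt(C1 + a^2)
 f(a) = sqrt(C1 + a^2)


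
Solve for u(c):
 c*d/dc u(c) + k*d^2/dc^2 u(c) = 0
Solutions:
 u(c) = C1 + C2*sqrt(k)*erf(sqrt(2)*c*sqrt(1/k)/2)


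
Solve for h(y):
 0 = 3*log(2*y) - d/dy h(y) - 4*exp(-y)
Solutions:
 h(y) = C1 + 3*y*log(y) + 3*y*(-1 + log(2)) + 4*exp(-y)


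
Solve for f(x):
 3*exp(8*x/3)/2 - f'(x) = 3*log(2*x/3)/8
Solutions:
 f(x) = C1 - 3*x*log(x)/8 + 3*x*(-log(2) + 1 + log(3))/8 + 9*exp(8*x/3)/16


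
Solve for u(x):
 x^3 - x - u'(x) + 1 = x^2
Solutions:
 u(x) = C1 + x^4/4 - x^3/3 - x^2/2 + x


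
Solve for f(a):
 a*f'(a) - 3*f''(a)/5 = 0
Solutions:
 f(a) = C1 + C2*erfi(sqrt(30)*a/6)


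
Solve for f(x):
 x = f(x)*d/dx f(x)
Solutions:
 f(x) = -sqrt(C1 + x^2)
 f(x) = sqrt(C1 + x^2)


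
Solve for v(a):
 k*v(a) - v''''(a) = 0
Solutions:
 v(a) = C1*exp(-a*k^(1/4)) + C2*exp(a*k^(1/4)) + C3*exp(-I*a*k^(1/4)) + C4*exp(I*a*k^(1/4))


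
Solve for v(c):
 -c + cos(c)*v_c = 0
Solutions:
 v(c) = C1 + Integral(c/cos(c), c)


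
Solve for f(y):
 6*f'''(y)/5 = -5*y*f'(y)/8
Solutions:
 f(y) = C1 + Integral(C2*airyai(-30^(2/3)*y/12) + C3*airybi(-30^(2/3)*y/12), y)


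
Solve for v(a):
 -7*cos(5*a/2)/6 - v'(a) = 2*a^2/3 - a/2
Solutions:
 v(a) = C1 - 2*a^3/9 + a^2/4 - 7*sin(5*a/2)/15


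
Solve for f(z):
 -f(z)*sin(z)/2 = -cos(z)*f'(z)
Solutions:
 f(z) = C1/sqrt(cos(z))


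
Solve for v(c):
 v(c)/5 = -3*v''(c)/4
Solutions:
 v(c) = C1*sin(2*sqrt(15)*c/15) + C2*cos(2*sqrt(15)*c/15)


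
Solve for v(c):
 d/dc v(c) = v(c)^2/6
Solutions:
 v(c) = -6/(C1 + c)


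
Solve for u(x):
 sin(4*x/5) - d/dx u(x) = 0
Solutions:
 u(x) = C1 - 5*cos(4*x/5)/4


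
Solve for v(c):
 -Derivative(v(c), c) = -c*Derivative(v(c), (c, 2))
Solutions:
 v(c) = C1 + C2*c^2


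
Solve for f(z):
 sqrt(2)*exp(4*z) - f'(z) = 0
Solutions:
 f(z) = C1 + sqrt(2)*exp(4*z)/4


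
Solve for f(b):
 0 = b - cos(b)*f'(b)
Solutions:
 f(b) = C1 + Integral(b/cos(b), b)


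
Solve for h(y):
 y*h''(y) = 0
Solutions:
 h(y) = C1 + C2*y


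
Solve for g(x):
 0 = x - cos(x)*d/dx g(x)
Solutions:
 g(x) = C1 + Integral(x/cos(x), x)


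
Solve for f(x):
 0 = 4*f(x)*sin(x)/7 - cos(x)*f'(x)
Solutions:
 f(x) = C1/cos(x)^(4/7)


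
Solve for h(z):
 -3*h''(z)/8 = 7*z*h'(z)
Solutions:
 h(z) = C1 + C2*erf(2*sqrt(21)*z/3)


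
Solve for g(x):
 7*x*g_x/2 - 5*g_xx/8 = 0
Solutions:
 g(x) = C1 + C2*erfi(sqrt(70)*x/5)


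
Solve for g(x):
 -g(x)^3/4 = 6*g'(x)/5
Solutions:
 g(x) = -2*sqrt(3)*sqrt(-1/(C1 - 5*x))
 g(x) = 2*sqrt(3)*sqrt(-1/(C1 - 5*x))


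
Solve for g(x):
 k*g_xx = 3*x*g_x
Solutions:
 g(x) = C1 + C2*erf(sqrt(6)*x*sqrt(-1/k)/2)/sqrt(-1/k)


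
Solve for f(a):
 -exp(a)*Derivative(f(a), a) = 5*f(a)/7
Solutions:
 f(a) = C1*exp(5*exp(-a)/7)


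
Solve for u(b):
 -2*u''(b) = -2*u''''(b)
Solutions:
 u(b) = C1 + C2*b + C3*exp(-b) + C4*exp(b)


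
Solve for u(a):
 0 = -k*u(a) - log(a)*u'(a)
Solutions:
 u(a) = C1*exp(-k*li(a))


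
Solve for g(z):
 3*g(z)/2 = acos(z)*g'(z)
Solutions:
 g(z) = C1*exp(3*Integral(1/acos(z), z)/2)


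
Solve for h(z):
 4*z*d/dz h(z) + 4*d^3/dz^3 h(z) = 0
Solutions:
 h(z) = C1 + Integral(C2*airyai(-z) + C3*airybi(-z), z)


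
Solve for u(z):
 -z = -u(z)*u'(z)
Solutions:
 u(z) = -sqrt(C1 + z^2)
 u(z) = sqrt(C1 + z^2)


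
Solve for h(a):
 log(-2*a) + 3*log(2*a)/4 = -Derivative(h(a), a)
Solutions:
 h(a) = C1 - 7*a*log(a)/4 + a*(-7*log(2)/4 + 7/4 - I*pi)


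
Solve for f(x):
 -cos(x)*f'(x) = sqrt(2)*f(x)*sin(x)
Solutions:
 f(x) = C1*cos(x)^(sqrt(2))


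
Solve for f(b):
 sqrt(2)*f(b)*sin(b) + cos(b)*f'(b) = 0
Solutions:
 f(b) = C1*cos(b)^(sqrt(2))


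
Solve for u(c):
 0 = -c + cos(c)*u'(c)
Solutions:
 u(c) = C1 + Integral(c/cos(c), c)


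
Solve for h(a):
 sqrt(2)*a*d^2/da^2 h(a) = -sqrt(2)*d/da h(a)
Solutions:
 h(a) = C1 + C2*log(a)


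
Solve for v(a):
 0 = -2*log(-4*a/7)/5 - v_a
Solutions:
 v(a) = C1 - 2*a*log(-a)/5 + 2*a*(-2*log(2) + 1 + log(7))/5


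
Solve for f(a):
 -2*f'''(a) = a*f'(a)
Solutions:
 f(a) = C1 + Integral(C2*airyai(-2^(2/3)*a/2) + C3*airybi(-2^(2/3)*a/2), a)


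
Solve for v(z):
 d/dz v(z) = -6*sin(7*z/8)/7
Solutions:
 v(z) = C1 + 48*cos(7*z/8)/49


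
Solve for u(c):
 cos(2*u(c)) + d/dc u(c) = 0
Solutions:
 u(c) = -asin((C1 + exp(4*c))/(C1 - exp(4*c)))/2 + pi/2
 u(c) = asin((C1 + exp(4*c))/(C1 - exp(4*c)))/2


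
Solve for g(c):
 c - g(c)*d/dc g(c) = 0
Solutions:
 g(c) = -sqrt(C1 + c^2)
 g(c) = sqrt(C1 + c^2)


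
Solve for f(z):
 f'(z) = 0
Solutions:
 f(z) = C1


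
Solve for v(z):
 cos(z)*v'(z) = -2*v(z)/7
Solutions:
 v(z) = C1*(sin(z) - 1)^(1/7)/(sin(z) + 1)^(1/7)


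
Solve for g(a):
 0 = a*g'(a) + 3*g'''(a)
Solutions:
 g(a) = C1 + Integral(C2*airyai(-3^(2/3)*a/3) + C3*airybi(-3^(2/3)*a/3), a)


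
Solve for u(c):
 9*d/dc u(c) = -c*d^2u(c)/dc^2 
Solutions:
 u(c) = C1 + C2/c^8


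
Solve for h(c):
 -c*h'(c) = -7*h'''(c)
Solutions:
 h(c) = C1 + Integral(C2*airyai(7^(2/3)*c/7) + C3*airybi(7^(2/3)*c/7), c)


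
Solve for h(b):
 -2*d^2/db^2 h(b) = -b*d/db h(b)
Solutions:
 h(b) = C1 + C2*erfi(b/2)


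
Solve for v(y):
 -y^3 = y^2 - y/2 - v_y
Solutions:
 v(y) = C1 + y^4/4 + y^3/3 - y^2/4


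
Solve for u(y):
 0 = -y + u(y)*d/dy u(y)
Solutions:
 u(y) = -sqrt(C1 + y^2)
 u(y) = sqrt(C1 + y^2)


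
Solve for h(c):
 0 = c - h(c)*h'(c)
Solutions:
 h(c) = -sqrt(C1 + c^2)
 h(c) = sqrt(C1 + c^2)


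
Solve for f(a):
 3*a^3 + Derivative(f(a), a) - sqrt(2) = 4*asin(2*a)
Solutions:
 f(a) = C1 - 3*a^4/4 + 4*a*asin(2*a) + sqrt(2)*a + 2*sqrt(1 - 4*a^2)


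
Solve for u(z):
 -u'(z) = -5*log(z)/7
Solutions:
 u(z) = C1 + 5*z*log(z)/7 - 5*z/7


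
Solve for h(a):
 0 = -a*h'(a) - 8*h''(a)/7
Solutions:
 h(a) = C1 + C2*erf(sqrt(7)*a/4)


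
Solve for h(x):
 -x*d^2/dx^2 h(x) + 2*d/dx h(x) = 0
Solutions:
 h(x) = C1 + C2*x^3


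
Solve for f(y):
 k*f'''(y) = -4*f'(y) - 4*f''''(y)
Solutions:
 f(y) = C1 + C2*exp(-y*(k^2/(k^3 + sqrt(-k^6 + (k^3 + 864)^2) + 864)^(1/3) + k + (k^3 + sqrt(-k^6 + (k^3 + 864)^2) + 864)^(1/3))/12) + C3*exp(y*(-4*k^2/((-1 + sqrt(3)*I)*(k^3 + sqrt(-k^6 + (k^3 + 864)^2) + 864)^(1/3)) - 2*k + (k^3 + sqrt(-k^6 + (k^3 + 864)^2) + 864)^(1/3) - sqrt(3)*I*(k^3 + sqrt(-k^6 + (k^3 + 864)^2) + 864)^(1/3))/24) + C4*exp(y*(4*k^2/((1 + sqrt(3)*I)*(k^3 + sqrt(-k^6 + (k^3 + 864)^2) + 864)^(1/3)) - 2*k + (k^3 + sqrt(-k^6 + (k^3 + 864)^2) + 864)^(1/3) + sqrt(3)*I*(k^3 + sqrt(-k^6 + (k^3 + 864)^2) + 864)^(1/3))/24)


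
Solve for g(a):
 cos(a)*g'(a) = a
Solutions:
 g(a) = C1 + Integral(a/cos(a), a)


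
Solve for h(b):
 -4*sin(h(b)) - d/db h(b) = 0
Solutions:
 h(b) = -acos((-C1 - exp(8*b))/(C1 - exp(8*b))) + 2*pi
 h(b) = acos((-C1 - exp(8*b))/(C1 - exp(8*b)))


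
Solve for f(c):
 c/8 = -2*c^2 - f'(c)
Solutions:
 f(c) = C1 - 2*c^3/3 - c^2/16


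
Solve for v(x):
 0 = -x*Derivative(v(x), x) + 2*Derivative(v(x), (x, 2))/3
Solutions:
 v(x) = C1 + C2*erfi(sqrt(3)*x/2)


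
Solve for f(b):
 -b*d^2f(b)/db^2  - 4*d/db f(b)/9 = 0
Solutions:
 f(b) = C1 + C2*b^(5/9)


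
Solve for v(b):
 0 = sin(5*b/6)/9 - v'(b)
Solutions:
 v(b) = C1 - 2*cos(5*b/6)/15


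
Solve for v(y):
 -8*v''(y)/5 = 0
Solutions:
 v(y) = C1 + C2*y


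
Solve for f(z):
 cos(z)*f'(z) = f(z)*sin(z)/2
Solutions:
 f(z) = C1/sqrt(cos(z))


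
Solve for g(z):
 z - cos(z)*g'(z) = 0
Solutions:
 g(z) = C1 + Integral(z/cos(z), z)


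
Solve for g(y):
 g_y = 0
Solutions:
 g(y) = C1


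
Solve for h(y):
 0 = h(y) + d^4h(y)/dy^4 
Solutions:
 h(y) = (C1*sin(sqrt(2)*y/2) + C2*cos(sqrt(2)*y/2))*exp(-sqrt(2)*y/2) + (C3*sin(sqrt(2)*y/2) + C4*cos(sqrt(2)*y/2))*exp(sqrt(2)*y/2)


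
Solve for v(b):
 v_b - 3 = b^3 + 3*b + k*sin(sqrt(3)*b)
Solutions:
 v(b) = C1 + b^4/4 + 3*b^2/2 + 3*b - sqrt(3)*k*cos(sqrt(3)*b)/3


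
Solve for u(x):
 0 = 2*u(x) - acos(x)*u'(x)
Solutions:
 u(x) = C1*exp(2*Integral(1/acos(x), x))


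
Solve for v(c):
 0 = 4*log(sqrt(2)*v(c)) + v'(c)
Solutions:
 Integral(1/(2*log(_y) + log(2)), (_y, v(c)))/2 = C1 - c


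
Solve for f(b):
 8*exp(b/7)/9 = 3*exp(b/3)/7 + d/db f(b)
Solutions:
 f(b) = C1 + 56*exp(b/7)/9 - 9*exp(b/3)/7


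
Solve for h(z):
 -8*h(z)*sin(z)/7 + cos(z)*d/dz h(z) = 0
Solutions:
 h(z) = C1/cos(z)^(8/7)


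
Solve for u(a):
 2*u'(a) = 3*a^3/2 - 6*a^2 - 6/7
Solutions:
 u(a) = C1 + 3*a^4/16 - a^3 - 3*a/7


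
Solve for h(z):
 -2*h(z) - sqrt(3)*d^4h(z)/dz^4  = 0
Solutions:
 h(z) = (C1*sin(2^(3/4)*3^(7/8)*z/6) + C2*cos(2^(3/4)*3^(7/8)*z/6))*exp(-2^(3/4)*3^(7/8)*z/6) + (C3*sin(2^(3/4)*3^(7/8)*z/6) + C4*cos(2^(3/4)*3^(7/8)*z/6))*exp(2^(3/4)*3^(7/8)*z/6)


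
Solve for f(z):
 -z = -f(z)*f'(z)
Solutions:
 f(z) = -sqrt(C1 + z^2)
 f(z) = sqrt(C1 + z^2)


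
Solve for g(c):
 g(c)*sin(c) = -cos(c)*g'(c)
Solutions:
 g(c) = C1*cos(c)


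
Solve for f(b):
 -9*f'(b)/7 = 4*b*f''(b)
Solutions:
 f(b) = C1 + C2*b^(19/28)


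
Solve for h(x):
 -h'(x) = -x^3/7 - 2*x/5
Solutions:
 h(x) = C1 + x^4/28 + x^2/5


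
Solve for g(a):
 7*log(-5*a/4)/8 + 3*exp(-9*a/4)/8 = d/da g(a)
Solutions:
 g(a) = C1 + 7*a*log(-a)/8 + 7*a*(-2*log(2) - 1 + log(5))/8 - exp(-9*a/4)/6


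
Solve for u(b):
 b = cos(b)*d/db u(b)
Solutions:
 u(b) = C1 + Integral(b/cos(b), b)


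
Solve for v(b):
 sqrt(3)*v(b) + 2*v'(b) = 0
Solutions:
 v(b) = C1*exp(-sqrt(3)*b/2)


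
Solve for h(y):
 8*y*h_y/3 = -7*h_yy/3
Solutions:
 h(y) = C1 + C2*erf(2*sqrt(7)*y/7)


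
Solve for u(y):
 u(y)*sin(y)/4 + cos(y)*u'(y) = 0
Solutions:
 u(y) = C1*cos(y)^(1/4)


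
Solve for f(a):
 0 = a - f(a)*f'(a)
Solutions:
 f(a) = -sqrt(C1 + a^2)
 f(a) = sqrt(C1 + a^2)


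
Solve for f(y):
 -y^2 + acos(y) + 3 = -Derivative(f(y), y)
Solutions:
 f(y) = C1 + y^3/3 - y*acos(y) - 3*y + sqrt(1 - y^2)


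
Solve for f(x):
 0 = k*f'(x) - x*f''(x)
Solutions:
 f(x) = C1 + x^(re(k) + 1)*(C2*sin(log(x)*Abs(im(k))) + C3*cos(log(x)*im(k)))


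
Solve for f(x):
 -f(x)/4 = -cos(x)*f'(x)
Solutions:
 f(x) = C1*(sin(x) + 1)^(1/8)/(sin(x) - 1)^(1/8)


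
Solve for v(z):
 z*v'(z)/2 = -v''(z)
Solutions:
 v(z) = C1 + C2*erf(z/2)


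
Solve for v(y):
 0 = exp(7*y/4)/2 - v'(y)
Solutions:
 v(y) = C1 + 2*exp(7*y/4)/7


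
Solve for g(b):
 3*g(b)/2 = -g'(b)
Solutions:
 g(b) = C1*exp(-3*b/2)


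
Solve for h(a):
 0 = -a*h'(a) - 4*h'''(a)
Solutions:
 h(a) = C1 + Integral(C2*airyai(-2^(1/3)*a/2) + C3*airybi(-2^(1/3)*a/2), a)


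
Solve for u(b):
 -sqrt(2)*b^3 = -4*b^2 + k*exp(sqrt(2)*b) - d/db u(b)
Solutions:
 u(b) = C1 + sqrt(2)*b^4/4 - 4*b^3/3 + sqrt(2)*k*exp(sqrt(2)*b)/2


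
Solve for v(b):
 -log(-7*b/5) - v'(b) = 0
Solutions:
 v(b) = C1 - b*log(-b) + b*(-log(7) + 1 + log(5))


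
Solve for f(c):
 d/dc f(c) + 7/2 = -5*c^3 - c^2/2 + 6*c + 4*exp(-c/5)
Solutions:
 f(c) = C1 - 5*c^4/4 - c^3/6 + 3*c^2 - 7*c/2 - 20*exp(-c/5)


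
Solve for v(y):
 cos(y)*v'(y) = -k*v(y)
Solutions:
 v(y) = C1*exp(k*(log(sin(y) - 1) - log(sin(y) + 1))/2)


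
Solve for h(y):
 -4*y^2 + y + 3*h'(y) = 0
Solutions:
 h(y) = C1 + 4*y^3/9 - y^2/6


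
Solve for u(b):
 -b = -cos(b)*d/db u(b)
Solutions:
 u(b) = C1 + Integral(b/cos(b), b)


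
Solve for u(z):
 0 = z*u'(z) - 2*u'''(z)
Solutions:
 u(z) = C1 + Integral(C2*airyai(2^(2/3)*z/2) + C3*airybi(2^(2/3)*z/2), z)


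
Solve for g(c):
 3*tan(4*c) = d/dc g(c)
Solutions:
 g(c) = C1 - 3*log(cos(4*c))/4


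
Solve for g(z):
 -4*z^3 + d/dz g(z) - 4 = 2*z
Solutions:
 g(z) = C1 + z^4 + z^2 + 4*z


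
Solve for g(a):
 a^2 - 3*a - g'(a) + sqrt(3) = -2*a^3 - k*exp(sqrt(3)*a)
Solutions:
 g(a) = C1 + a^4/2 + a^3/3 - 3*a^2/2 + sqrt(3)*a + sqrt(3)*k*exp(sqrt(3)*a)/3


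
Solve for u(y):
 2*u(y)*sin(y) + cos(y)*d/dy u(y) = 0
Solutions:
 u(y) = C1*cos(y)^2


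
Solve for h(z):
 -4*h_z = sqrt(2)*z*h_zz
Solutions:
 h(z) = C1 + C2*z^(1 - 2*sqrt(2))


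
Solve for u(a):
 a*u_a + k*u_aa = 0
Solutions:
 u(a) = C1 + C2*sqrt(k)*erf(sqrt(2)*a*sqrt(1/k)/2)


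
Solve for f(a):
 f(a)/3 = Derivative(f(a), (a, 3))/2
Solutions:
 f(a) = C3*exp(2^(1/3)*3^(2/3)*a/3) + (C1*sin(2^(1/3)*3^(1/6)*a/2) + C2*cos(2^(1/3)*3^(1/6)*a/2))*exp(-2^(1/3)*3^(2/3)*a/6)


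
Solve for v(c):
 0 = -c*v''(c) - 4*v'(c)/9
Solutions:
 v(c) = C1 + C2*c^(5/9)


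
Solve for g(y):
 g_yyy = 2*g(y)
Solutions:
 g(y) = C3*exp(2^(1/3)*y) + (C1*sin(2^(1/3)*sqrt(3)*y/2) + C2*cos(2^(1/3)*sqrt(3)*y/2))*exp(-2^(1/3)*y/2)


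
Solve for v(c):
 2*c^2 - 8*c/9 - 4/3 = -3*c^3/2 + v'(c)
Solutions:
 v(c) = C1 + 3*c^4/8 + 2*c^3/3 - 4*c^2/9 - 4*c/3


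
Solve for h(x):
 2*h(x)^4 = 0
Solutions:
 h(x) = 0


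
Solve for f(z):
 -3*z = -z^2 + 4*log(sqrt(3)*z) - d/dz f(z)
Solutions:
 f(z) = C1 - z^3/3 + 3*z^2/2 + 4*z*log(z) - 4*z + z*log(9)


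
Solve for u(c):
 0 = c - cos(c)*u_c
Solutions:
 u(c) = C1 + Integral(c/cos(c), c)


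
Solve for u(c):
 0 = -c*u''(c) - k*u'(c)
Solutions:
 u(c) = C1 + c^(1 - re(k))*(C2*sin(log(c)*Abs(im(k))) + C3*cos(log(c)*im(k)))


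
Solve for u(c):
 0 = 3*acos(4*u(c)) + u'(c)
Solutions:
 Integral(1/acos(4*_y), (_y, u(c))) = C1 - 3*c
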